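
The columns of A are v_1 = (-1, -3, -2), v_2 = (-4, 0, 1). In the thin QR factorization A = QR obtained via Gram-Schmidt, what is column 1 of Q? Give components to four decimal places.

e_1 = (-0.2673, -0.8018, -0.5345)

v_1 = (-1, -3, -2); ‖v_1‖ = 3.7417, so e_1 = (-0.2673, -0.8018, -0.5345).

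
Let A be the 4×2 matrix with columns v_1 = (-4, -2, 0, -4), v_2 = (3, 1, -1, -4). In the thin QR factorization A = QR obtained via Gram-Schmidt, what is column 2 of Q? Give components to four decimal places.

q_2 = (0.6214, 0.2143, -0.1928, -0.7285)

v_1 = (-4, -2, 0, -4); ‖v_1‖ = 6.0000, so q_1 = (-0.6667, -0.3333, 0.0000, -0.6667).
q_1·v_2 = (-0.6667)·3 + (-0.3333)·1 + 0.0000·(-1) + (-0.6667)·(-4) = 0.3333.
u_2 = v_2 − 0.3333·q_1 = (3.2222, 1.1111, -1.0000, -3.7778).
‖u_2‖ = 5.1854, so q_2 = (0.6214, 0.2143, -0.1928, -0.7285).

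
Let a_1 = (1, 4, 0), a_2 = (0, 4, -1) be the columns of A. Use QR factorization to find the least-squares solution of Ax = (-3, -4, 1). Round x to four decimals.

x = (-1.5455, 0.4545)

a_1 = (1, 4, 0); ‖a_1‖ = 4.1231, so q_1 = (0.2425, 0.9701, 0.0000).
q_1·a_2 = 0.2425·0 + 0.9701·4 + 0.0000·(-1) = 3.8806.
u_2 = a_2 − 3.8806·q_1 = (-0.9412, 0.2353, -1.0000).
‖u_2‖ = 1.3933, so q_2 = (-0.6755, 0.1689, -0.7177).
Qᵀb = (-4.6082, 0.6333).
Back-substitute: x_2 = 0.6333/1.3933 = 0.4545.
x_1 = (-4.6082 − 3.8806·0.4545)/4.1231 = -1.5455.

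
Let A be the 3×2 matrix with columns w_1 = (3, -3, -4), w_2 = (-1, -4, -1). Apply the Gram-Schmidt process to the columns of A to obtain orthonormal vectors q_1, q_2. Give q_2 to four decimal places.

q_1 = w_1/‖w_1‖ = (3, -3, -4)/5.8310 = (0.5145, -0.5145, -0.6860).
r_{12} = q_1·w_2 = 2.2295.
u_2 = w_2 − 2.2295·q_1 = (-2.1471, -2.8529, 0.5294).
‖u_2‖ = 3.6096, so q_2 = (-0.5948, -0.7904, 0.1467).

q_2 = (-0.5948, -0.7904, 0.1467)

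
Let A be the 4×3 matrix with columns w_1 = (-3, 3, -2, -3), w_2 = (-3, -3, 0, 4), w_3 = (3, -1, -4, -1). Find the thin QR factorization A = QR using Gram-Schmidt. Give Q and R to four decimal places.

w_1 = (-3, 3, -2, -3); ‖w_1‖ = 5.5678, so e_1 = (-0.5388, 0.5388, -0.3592, -0.5388).
e_1·w_2 = (-0.5388)·(-3) + 0.5388·(-3) + (-0.3592)·0 + (-0.5388)·4 = -2.1553.
u_2 = w_2 + 2.1553·e_1 = (-4.1613, -1.8387, -0.7742, 2.8387).
‖u_2‖ = 5.4180, so e_2 = (-0.7680, -0.3394, -0.1429, 0.5239).
e_1·w_3 = (-0.5388)·3 + 0.5388·(-1) + (-0.3592)·(-4) + (-0.5388)·(-1) = -0.1796; e_2·w_3 = (-0.7680)·3 + (-0.3394)·(-1) + (-0.1429)·(-4) + 0.5239·(-1) = -1.9171.
u_3 = w_3 + 0.1796·e_1 + 1.9171·e_2 = (1.4308, -1.5538, -4.3385, -0.0923).
‖u_3‖ = 4.8262, so e_3 = (0.2965, -0.3220, -0.8989, -0.0191).

Q = [[-0.5388, -0.7680, 0.2965], [0.5388, -0.3394, -0.3220], [-0.3592, -0.1429, -0.8989], [-0.5388, 0.5239, -0.0191]], R = [[5.5678, -2.1553, -0.1796], [0.0000, 5.4180, -1.9171], [0.0000, 0.0000, 4.8262]]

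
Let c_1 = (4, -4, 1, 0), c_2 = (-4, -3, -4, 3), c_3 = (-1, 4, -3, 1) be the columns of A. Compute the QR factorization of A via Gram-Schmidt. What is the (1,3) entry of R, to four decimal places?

r_{13} = -4.0038

c_1 = (4, -4, 1, 0); ‖c_1‖ = 5.7446, so e_1 = (0.6963, -0.6963, 0.1741, 0.0000).
r_{13} = e_1·c_3 = -4.0038.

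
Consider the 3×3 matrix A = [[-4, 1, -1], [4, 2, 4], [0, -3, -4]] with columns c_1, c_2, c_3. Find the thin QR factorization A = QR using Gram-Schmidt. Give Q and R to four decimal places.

c_1 = (-4, 4, 0); ‖c_1‖ = 5.6569, so e_1 = (-0.7071, 0.7071, 0.0000).
e_1·c_2 = (-0.7071)·1 + 0.7071·2 + 0.0000·(-3) = 0.7071.
u_2 = c_2 − 0.7071·e_1 = (1.5000, 1.5000, -3.0000).
‖u_2‖ = 3.6742, so e_2 = (0.4082, 0.4082, -0.8165).
e_1·c_3 = (-0.7071)·(-1) + 0.7071·4 + 0.0000·(-4) = 3.5355; e_2·c_3 = 0.4082·(-1) + 0.4082·4 + (-0.8165)·(-4) = 4.4907.
u_3 = c_3 − 3.5355·e_1 − 4.4907·e_2 = (-0.3333, -0.3333, -0.3333).
‖u_3‖ = 0.5774, so e_3 = (-0.5774, -0.5774, -0.5774).

Q = [[-0.7071, 0.4082, -0.5774], [0.7071, 0.4082, -0.5774], [0.0000, -0.8165, -0.5774]], R = [[5.6569, 0.7071, 3.5355], [0.0000, 3.6742, 4.4907], [0.0000, 0.0000, 0.5774]]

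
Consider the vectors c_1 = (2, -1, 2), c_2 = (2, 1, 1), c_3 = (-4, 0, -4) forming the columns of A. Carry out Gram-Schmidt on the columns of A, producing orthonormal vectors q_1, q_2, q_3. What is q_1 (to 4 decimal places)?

q_1 = (0.6667, -0.3333, 0.6667)

c_1 = (2, -1, 2); ‖c_1‖ = 3.0000, so q_1 = (0.6667, -0.3333, 0.6667).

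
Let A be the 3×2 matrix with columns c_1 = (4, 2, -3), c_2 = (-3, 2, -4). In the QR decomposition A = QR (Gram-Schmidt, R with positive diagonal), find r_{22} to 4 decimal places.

r_{22} = 5.3337

c_1 = (4, 2, -3); ‖c_1‖ = 5.3852, so e_1 = (0.7428, 0.3714, -0.5571).
e_1·c_2 = 0.7428·(-3) + 0.3714·2 + (-0.5571)·(-4) = 0.7428.
u_2 = c_2 − 0.7428·e_1 = (-3.5517, 1.7241, -3.5862).
r_{22} = ‖u_2‖ = 5.3337.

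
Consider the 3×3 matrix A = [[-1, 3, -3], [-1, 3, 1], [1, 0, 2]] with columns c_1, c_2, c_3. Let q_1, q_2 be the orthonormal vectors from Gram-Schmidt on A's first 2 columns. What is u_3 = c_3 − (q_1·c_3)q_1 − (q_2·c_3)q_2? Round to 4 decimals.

c_1 = (-1, -1, 1); ‖c_1‖ = 1.7321, so q_1 = (-0.5774, -0.5774, 0.5774).
q_1·c_2 = (-0.5774)·3 + (-0.5774)·3 + 0.5774·0 = -3.4641.
u_2 = c_2 + 3.4641·q_1 = (1.0000, 1.0000, 2.0000).
‖u_2‖ = 2.4495, so q_2 = (0.4082, 0.4082, 0.8165).
q_1·c_3 = (-0.5774)·(-3) + (-0.5774)·1 + 0.5774·2 = 2.3094; q_2·c_3 = 0.4082·(-3) + 0.4082·1 + 0.8165·2 = 0.8165.
u_3 = c_3 − 2.3094·q_1 − 0.8165·q_2 = (-2.0000, 2.0000, 0.0000).

u_3 = (-2.0000, 2.0000, 0.0000)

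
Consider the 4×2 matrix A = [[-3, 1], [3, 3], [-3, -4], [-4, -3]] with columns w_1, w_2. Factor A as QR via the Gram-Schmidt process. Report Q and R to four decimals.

Q = [[-0.4575, 0.8246], [0.4575, 0.2418], [-0.4575, -0.5084], [-0.6100, -0.0558]], R = [[6.5574, 4.5750], [0.0000, 3.7510]]

w_1 = (-3, 3, -3, -4); ‖w_1‖ = 6.5574, so e_1 = (-0.4575, 0.4575, -0.4575, -0.6100).
e_1·w_2 = (-0.4575)·1 + 0.4575·3 + (-0.4575)·(-4) + (-0.6100)·(-3) = 4.5750.
u_2 = w_2 − 4.5750·e_1 = (3.0930, 0.9070, -1.9070, -0.2093).
‖u_2‖ = 3.7510, so e_2 = (0.8246, 0.2418, -0.5084, -0.0558).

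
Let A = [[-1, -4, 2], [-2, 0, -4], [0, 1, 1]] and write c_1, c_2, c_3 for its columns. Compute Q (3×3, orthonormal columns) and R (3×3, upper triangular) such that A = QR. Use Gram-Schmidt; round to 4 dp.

c_1 = (-1, -2, 0); ‖c_1‖ = 2.2361, so e_1 = (-0.4472, -0.8944, 0.0000).
e_1·c_2 = (-0.4472)·(-4) + (-0.8944)·0 + 0.0000·1 = 1.7889.
u_2 = c_2 − 1.7889·e_1 = (-3.2000, 1.6000, 1.0000).
‖u_2‖ = 3.7148, so e_2 = (-0.8614, 0.4307, 0.2692).
e_1·c_3 = (-0.4472)·2 + (-0.8944)·(-4) + 0.0000·1 = 2.6833; e_2·c_3 = (-0.8614)·2 + 0.4307·(-4) + 0.2692·1 = -3.1765.
u_3 = c_3 − 2.6833·e_1 + 3.1765·e_2 = (0.4638, -0.2319, 1.8551).
‖u_3‖ = 1.9262, so e_3 = (0.2408, -0.1204, 0.9631).

Q = [[-0.4472, -0.8614, 0.2408], [-0.8944, 0.4307, -0.1204], [0.0000, 0.2692, 0.9631]], R = [[2.2361, 1.7889, 2.6833], [0.0000, 3.7148, -3.1765], [0.0000, 0.0000, 1.9262]]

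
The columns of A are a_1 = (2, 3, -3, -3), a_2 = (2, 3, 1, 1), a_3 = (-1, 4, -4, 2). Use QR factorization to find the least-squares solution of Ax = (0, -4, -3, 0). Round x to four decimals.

x = (0.1081, -1.0940, 0.0817)

a_1 = (2, 3, -3, -3); ‖a_1‖ = 5.5678, so q_1 = (0.3592, 0.5388, -0.5388, -0.5388).
q_1·a_2 = 0.3592·2 + 0.5388·3 + (-0.5388)·1 + (-0.5388)·1 = 1.2572.
u_2 = a_2 − 1.2572·q_1 = (1.5484, 2.3226, 1.6774, 1.6774).
‖u_2‖ = 3.6632, so q_2 = (0.4227, 0.6340, 0.4579, 0.4579).
q_1·a_3 = 0.3592·(-1) + 0.5388·4 + (-0.5388)·(-4) + (-0.5388)·2 = 2.8737; q_2·a_3 = 0.4227·(-1) + 0.6340·4 + 0.4579·(-4) + 0.4579·2 = 1.1976.
u_3 = a_3 − 2.8737·q_1 − 1.1976·q_2 = (-2.5385, 1.6923, -3.0000, 3.0000).
‖u_3‖ = 5.2257, so q_3 = (-0.4858, 0.3238, -0.5741, 0.5741).
Qᵀb = (-0.5388, -3.9098, 0.4269).
Back-substitute: x_3 = 0.4269/5.2257 = 0.0817.
x_2 = (-3.9098 − 1.1976·0.0817)/3.6632 = -1.0940.
x_1 = (-0.5388 − 1.2572·(-1.0940) − 2.8737·0.0817)/5.5678 = 0.1081.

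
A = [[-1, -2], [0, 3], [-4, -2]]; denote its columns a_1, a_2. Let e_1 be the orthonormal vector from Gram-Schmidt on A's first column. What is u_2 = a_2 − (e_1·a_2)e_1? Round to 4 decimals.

a_1 = (-1, 0, -4); ‖a_1‖ = 4.1231, so e_1 = (-0.2425, 0.0000, -0.9701).
e_1·a_2 = (-0.2425)·(-2) + 0.0000·3 + (-0.9701)·(-2) = 2.4254.
u_2 = a_2 − 2.4254·e_1 = (-1.4118, 3.0000, 0.3529).

u_2 = (-1.4118, 3.0000, 0.3529)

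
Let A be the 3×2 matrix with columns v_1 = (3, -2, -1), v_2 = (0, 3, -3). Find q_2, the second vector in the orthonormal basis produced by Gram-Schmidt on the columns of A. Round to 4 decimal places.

v_1 = (3, -2, -1); ‖v_1‖ = 3.7417, so q_1 = (0.8018, -0.5345, -0.2673).
q_1·v_2 = 0.8018·0 + (-0.5345)·3 + (-0.2673)·(-3) = -0.8018.
u_2 = v_2 + 0.8018·q_1 = (0.6429, 2.5714, -3.2143).
‖u_2‖ = 4.1662, so q_2 = (0.1543, 0.6172, -0.7715).

q_2 = (0.1543, 0.6172, -0.7715)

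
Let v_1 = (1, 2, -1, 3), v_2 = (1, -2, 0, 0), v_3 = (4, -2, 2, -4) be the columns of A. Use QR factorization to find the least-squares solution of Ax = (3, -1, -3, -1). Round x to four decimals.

x = (0.5306, 0.7959, 0.3265)

q_1 = v_1/‖v_1‖ = (1, 2, -1, 3)/3.8730 = (0.2582, 0.5164, -0.2582, 0.7746).
r_{12} = q_1·v_2 = -0.7746.
u_2 = v_2 + 0.7746·q_1 = (1.2000, -1.6000, -0.2000, 0.6000).
‖u_2‖ = 2.0976, so q_2 = (0.5721, -0.7628, -0.0953, 0.2860).
r_{13} = q_1·v_3 = -3.6148; r_{23} = q_2·v_3 = 2.4790.
u_3 = v_3 + 3.6148·q_1 − 2.4790·q_2 = (3.5152, 1.7576, 1.3030, -1.9091).
‖u_3‖ = 4.5594, so q_3 = (0.7710, 0.3855, 0.2858, -0.4187).
Qᵀb = (0.2582, 2.4790, 1.4888).
Back-substitute: x_3 = 1.4888/4.5594 = 0.3265.
x_2 = (2.4790 − 2.4790·0.3265)/2.0976 = 0.7959.
x_1 = (0.2582 + 0.7746·0.7959 + 3.6148·0.3265)/3.8730 = 0.5306.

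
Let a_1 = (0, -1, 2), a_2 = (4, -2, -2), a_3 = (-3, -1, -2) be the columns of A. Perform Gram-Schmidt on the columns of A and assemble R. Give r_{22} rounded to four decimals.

e_1 = a_1/‖a_1‖ = (0, -1, 2)/2.2361 = (0.0000, -0.4472, 0.8944).
r_{12} = e_1·a_2 = -0.8944.
u_2 = a_2 + 0.8944·e_1 = (4.0000, -2.4000, -1.2000).
r_{22} = ‖u_2‖ = 4.8166.

r_{22} = 4.8166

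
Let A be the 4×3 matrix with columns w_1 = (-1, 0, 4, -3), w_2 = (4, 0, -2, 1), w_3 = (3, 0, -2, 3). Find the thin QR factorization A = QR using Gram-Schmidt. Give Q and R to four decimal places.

w_1 = (-1, 0, 4, -3); ‖w_1‖ = 5.0990, so q_1 = (-0.1961, 0.0000, 0.7845, -0.5883).
q_1·w_2 = (-0.1961)·4 + 0.0000·0 + 0.7845·(-2) + (-0.5883)·1 = -2.9417.
u_2 = w_2 + 2.9417·q_1 = (3.4231, 0.0000, 0.3077, -0.7308).
‖u_2‖ = 3.5137, so q_2 = (0.9742, 0.0000, 0.0876, -0.2080).
q_1·w_3 = (-0.1961)·3 + 0.0000·0 + 0.7845·(-2) + (-0.5883)·3 = -3.9223; q_2·w_3 = 0.9742·3 + 0.0000·0 + 0.0876·(-2) + (-0.2080)·3 = 2.1236.
u_3 = w_3 + 3.9223·q_1 − 2.1236·q_2 = (0.1620, 0.0000, 0.8910, 1.1340).
‖u_3‖ = 1.4512, so q_3 = (0.1116, 0.0000, 0.6140, 0.7814).

Q = [[-0.1961, 0.9742, 0.1116], [0.0000, 0.0000, 0.0000], [0.7845, 0.0876, 0.6140], [-0.5883, -0.2080, 0.7814]], R = [[5.0990, -2.9417, -3.9223], [0.0000, 3.5137, 2.1236], [0.0000, 0.0000, 1.4512]]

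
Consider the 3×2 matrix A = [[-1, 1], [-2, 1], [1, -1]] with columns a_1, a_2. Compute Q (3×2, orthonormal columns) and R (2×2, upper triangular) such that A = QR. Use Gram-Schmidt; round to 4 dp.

q_1 = a_1/‖a_1‖ = (-1, -2, 1)/2.4495 = (-0.4082, -0.8165, 0.4082).
r_{12} = q_1·a_2 = -1.6330.
u_2 = a_2 + 1.6330·q_1 = (0.3333, -0.3333, -0.3333).
‖u_2‖ = 0.5774, so q_2 = (0.5774, -0.5774, -0.5774).

Q = [[-0.4082, 0.5774], [-0.8165, -0.5774], [0.4082, -0.5774]], R = [[2.4495, -1.6330], [0.0000, 0.5774]]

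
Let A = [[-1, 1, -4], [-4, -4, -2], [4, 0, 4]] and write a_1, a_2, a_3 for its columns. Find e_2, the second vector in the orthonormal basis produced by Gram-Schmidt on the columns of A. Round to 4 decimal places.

a_1 = (-1, -4, 4); ‖a_1‖ = 5.7446, so e_1 = (-0.1741, -0.6963, 0.6963).
e_1·a_2 = (-0.1741)·1 + (-0.6963)·(-4) + 0.6963·0 = 2.6112.
u_2 = a_2 − 2.6112·e_1 = (1.4545, -2.1818, -1.8182).
‖u_2‖ = 3.1909, so e_2 = (0.4558, -0.6838, -0.5698).

e_2 = (0.4558, -0.6838, -0.5698)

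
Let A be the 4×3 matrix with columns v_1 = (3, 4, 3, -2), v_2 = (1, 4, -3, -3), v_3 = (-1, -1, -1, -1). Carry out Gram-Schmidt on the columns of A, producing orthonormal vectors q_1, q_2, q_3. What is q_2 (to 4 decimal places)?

v_1 = (3, 4, 3, -2); ‖v_1‖ = 6.1644, so q_1 = (0.4867, 0.6489, 0.4867, -0.3244).
q_1·v_2 = 0.4867·1 + 0.6489·4 + 0.4867·(-3) + (-0.3244)·(-3) = 2.5955.
u_2 = v_2 − 2.5955·q_1 = (-0.2632, 2.3158, -4.2632, -2.1579).
‖u_2‖ = 5.3163, so q_2 = (-0.0495, 0.4356, -0.8019, -0.4059).

q_2 = (-0.0495, 0.4356, -0.8019, -0.4059)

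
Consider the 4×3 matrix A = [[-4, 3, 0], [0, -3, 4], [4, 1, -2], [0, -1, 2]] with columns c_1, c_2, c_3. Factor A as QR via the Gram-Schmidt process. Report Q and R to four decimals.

Q = [[-0.7071, 0.4714, 0.5000], [0.0000, -0.7071, 0.5000], [0.7071, 0.4714, 0.5000], [0.0000, -0.2357, 0.5000]], R = [[5.6569, -1.4142, -1.4142], [0.0000, 4.2426, -4.2426], [0.0000, 0.0000, 2.0000]]

q_1 = c_1/‖c_1‖ = (-4, 0, 4, 0)/5.6569 = (-0.7071, 0.0000, 0.7071, 0.0000).
r_{12} = q_1·c_2 = -1.4142.
u_2 = c_2 + 1.4142·q_1 = (2.0000, -3.0000, 2.0000, -1.0000).
‖u_2‖ = 4.2426, so q_2 = (0.4714, -0.7071, 0.4714, -0.2357).
r_{13} = q_1·c_3 = -1.4142; r_{23} = q_2·c_3 = -4.2426.
u_3 = c_3 + 1.4142·q_1 + 4.2426·q_2 = (1.0000, 1.0000, 1.0000, 1.0000).
‖u_3‖ = 2.0000, so q_3 = (0.5000, 0.5000, 0.5000, 0.5000).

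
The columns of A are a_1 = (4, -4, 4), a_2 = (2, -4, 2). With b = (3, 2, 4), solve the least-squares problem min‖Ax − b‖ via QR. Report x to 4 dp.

e_1 = a_1/‖a_1‖ = (4, -4, 4)/6.9282 = (0.5774, -0.5774, 0.5774).
r_{12} = e_1·a_2 = 4.6188.
u_2 = a_2 − 4.6188·e_1 = (-0.6667, -1.3333, -0.6667).
‖u_2‖ = 1.6330, so e_2 = (-0.4082, -0.8165, -0.4082).
Qᵀb = (2.8868, -4.4907).
Back-substitute: x_2 = -4.4907/1.6330 = -2.7500.
x_1 = (2.8868 − 4.6188·(-2.7500))/6.9282 = 2.2500.

x = (2.2500, -2.7500)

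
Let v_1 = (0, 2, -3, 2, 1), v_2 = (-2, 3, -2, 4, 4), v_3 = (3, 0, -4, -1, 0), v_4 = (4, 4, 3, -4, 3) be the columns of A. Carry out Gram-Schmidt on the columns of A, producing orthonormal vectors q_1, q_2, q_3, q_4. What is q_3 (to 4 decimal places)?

v_1 = (0, 2, -3, 2, 1); ‖v_1‖ = 4.2426, so q_1 = (0.0000, 0.4714, -0.7071, 0.4714, 0.2357).
q_1·v_2 = 0.0000·(-2) + 0.4714·3 + (-0.7071)·(-2) + 0.4714·4 + 0.2357·4 = 5.6569.
u_2 = v_2 − 5.6569·q_1 = (-2.0000, 0.3333, 2.0000, 1.3333, 2.6667).
‖u_2‖ = 4.1231, so q_2 = (-0.4851, 0.0808, 0.4851, 0.3234, 0.6468).
q_1·v_3 = 0.0000·3 + 0.4714·0 + (-0.7071)·(-4) + 0.4714·(-1) + 0.2357·0 = 2.3570; q_2·v_3 = (-0.4851)·3 + 0.0808·0 + 0.4851·(-4) + 0.3234·(-1) + 0.6468·0 = -3.7189.
u_3 = v_3 − 2.3570·q_1 + 3.7189·q_2 = (1.1961, -0.8105, -0.5294, -0.9085, 1.8497).
‖u_3‖ = 2.5718, so q_3 = (0.4651, -0.3151, -0.2058, -0.3532, 0.7192).

q_3 = (0.4651, -0.3151, -0.2058, -0.3532, 0.7192)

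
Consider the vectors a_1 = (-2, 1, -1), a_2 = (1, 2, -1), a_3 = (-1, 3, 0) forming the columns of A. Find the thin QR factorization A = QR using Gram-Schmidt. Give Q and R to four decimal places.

Q = [[-0.8165, 0.5521, -0.1690], [0.4082, 0.7591, 0.5071], [-0.4082, -0.3450, 0.8452]], R = [[2.4495, 0.4082, 2.0412], [0.0000, 2.4152, 1.7252], [0.0000, 0.0000, 1.6903]]

q_1 = a_1/‖a_1‖ = (-2, 1, -1)/2.4495 = (-0.8165, 0.4082, -0.4082).
r_{12} = q_1·a_2 = 0.4082.
u_2 = a_2 − 0.4082·q_1 = (1.3333, 1.8333, -0.8333).
‖u_2‖ = 2.4152, so q_2 = (0.5521, 0.7591, -0.3450).
r_{13} = q_1·a_3 = 2.0412; r_{23} = q_2·a_3 = 1.7252.
u_3 = a_3 − 2.0412·q_1 − 1.7252·q_2 = (-0.2857, 0.8571, 1.4286).
‖u_3‖ = 1.6903, so q_3 = (-0.1690, 0.5071, 0.8452).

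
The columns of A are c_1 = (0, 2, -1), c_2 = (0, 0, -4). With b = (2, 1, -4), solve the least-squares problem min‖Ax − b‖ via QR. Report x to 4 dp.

q_1 = c_1/‖c_1‖ = (0, 2, -1)/2.2361 = (0.0000, 0.8944, -0.4472).
r_{12} = q_1·c_2 = 1.7889.
u_2 = c_2 − 1.7889·q_1 = (0.0000, -1.6000, -3.2000).
‖u_2‖ = 3.5777, so q_2 = (0.0000, -0.4472, -0.8944).
Qᵀb = (2.6833, 3.1305).
Back-substitute: x_2 = 3.1305/3.5777 = 0.8750.
x_1 = (2.6833 − 1.7889·0.8750)/2.2361 = 0.5000.

x = (0.5000, 0.8750)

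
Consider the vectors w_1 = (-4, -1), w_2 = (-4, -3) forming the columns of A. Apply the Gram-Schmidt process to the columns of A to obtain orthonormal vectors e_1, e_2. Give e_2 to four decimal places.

e_1 = w_1/‖w_1‖ = (-4, -1)/4.1231 = (-0.9701, -0.2425).
r_{12} = e_1·w_2 = 4.6082.
u_2 = w_2 − 4.6082·e_1 = (0.4706, -1.8824).
‖u_2‖ = 1.9403, so e_2 = (0.2425, -0.9701).

e_2 = (0.2425, -0.9701)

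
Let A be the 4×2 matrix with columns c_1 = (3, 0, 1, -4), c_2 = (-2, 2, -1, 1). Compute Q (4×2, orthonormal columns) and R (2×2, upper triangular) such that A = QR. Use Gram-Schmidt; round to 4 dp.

Q = [[0.5883, -0.3161], [0.0000, 0.8650], [0.1961, -0.2495], [-0.7845, -0.2994]], R = [[5.0990, -2.1573], [0.0000, 2.3122]]

q_1 = c_1/‖c_1‖ = (3, 0, 1, -4)/5.0990 = (0.5883, 0.0000, 0.1961, -0.7845).
r_{12} = q_1·c_2 = -2.1573.
u_2 = c_2 + 2.1573·q_1 = (-0.7308, 2.0000, -0.5769, -0.6923).
‖u_2‖ = 2.3122, so q_2 = (-0.3161, 0.8650, -0.2495, -0.2994).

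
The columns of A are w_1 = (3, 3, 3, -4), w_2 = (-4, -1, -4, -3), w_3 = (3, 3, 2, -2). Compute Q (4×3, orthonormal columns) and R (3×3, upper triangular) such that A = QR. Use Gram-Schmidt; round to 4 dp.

w_1 = (3, 3, 3, -4); ‖w_1‖ = 6.5574, so e_1 = (0.4575, 0.4575, 0.4575, -0.6100).
e_1·w_2 = 0.4575·(-4) + 0.4575·(-1) + 0.4575·(-4) + (-0.6100)·(-3) = -2.2875.
u_2 = w_2 + 2.2875·e_1 = (-2.9535, 0.0465, -2.9535, -4.3953).
‖u_2‖ = 6.0636, so e_2 = (-0.4871, 0.0077, -0.4871, -0.7249).
e_1·w_3 = 0.4575·3 + 0.4575·3 + 0.4575·2 + (-0.6100)·(-2) = 4.8800; e_2·w_3 = (-0.4871)·3 + 0.0077·3 + (-0.4871)·2 + (-0.7249)·(-2) = -0.9627.
u_3 = w_3 − 4.8800·e_1 + 0.9627·e_2 = (0.2985, 0.7748, -0.7015, 0.2789).
‖u_3‖ = 1.1222, so e_3 = (0.2660, 0.6905, -0.6251, 0.2486).

Q = [[0.4575, -0.4871, 0.2660], [0.4575, 0.0077, 0.6905], [0.4575, -0.4871, -0.6251], [-0.6100, -0.7249, 0.2486]], R = [[6.5574, -2.2875, 4.8800], [0.0000, 6.0636, -0.9627], [0.0000, 0.0000, 1.1222]]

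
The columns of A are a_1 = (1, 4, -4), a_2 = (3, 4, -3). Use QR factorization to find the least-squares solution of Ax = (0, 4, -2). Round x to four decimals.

a_1 = (1, 4, -4); ‖a_1‖ = 5.7446, so q_1 = (0.1741, 0.6963, -0.6963).
q_1·a_2 = 0.1741·3 + 0.6963·4 + (-0.6963)·(-3) = 5.3964.
u_2 = a_2 − 5.3964·q_1 = (2.0606, 0.2424, 0.7576).
‖u_2‖ = 2.2088, so q_2 = (0.9329, 0.1098, 0.3430).
Qᵀb = (4.1779, -0.2469).
Back-substitute: x_2 = -0.2469/2.2088 = -0.1118.
x_1 = (4.1779 − 5.3964·(-0.1118))/5.7446 = 0.8323.

x = (0.8323, -0.1118)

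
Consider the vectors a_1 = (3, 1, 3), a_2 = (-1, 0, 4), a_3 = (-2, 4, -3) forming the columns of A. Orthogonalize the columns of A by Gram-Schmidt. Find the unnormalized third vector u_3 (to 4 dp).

a_1 = (3, 1, 3); ‖a_1‖ = 4.3589, so q_1 = (0.6882, 0.2294, 0.6882).
q_1·a_2 = 0.6882·(-1) + 0.2294·0 + 0.6882·4 = 2.0647.
u_2 = a_2 − 2.0647·q_1 = (-2.4211, -0.4737, 2.5789).
‖u_2‖ = 3.5689, so q_2 = (-0.6784, -0.1327, 0.7226).
q_1·a_3 = 0.6882·(-2) + 0.2294·4 + 0.6882·(-3) = -2.5236; q_2·a_3 = (-0.6784)·(-2) + (-0.1327)·4 + 0.7226·(-3) = -1.3420.
u_3 = a_3 + 2.5236·q_1 + 1.3420·q_2 = (-1.1736, 4.4008, -0.2934).

u_3 = (-1.1736, 4.4008, -0.2934)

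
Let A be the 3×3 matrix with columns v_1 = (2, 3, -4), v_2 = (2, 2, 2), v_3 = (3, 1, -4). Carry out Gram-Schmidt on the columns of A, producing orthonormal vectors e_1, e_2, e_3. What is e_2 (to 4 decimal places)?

v_1 = (2, 3, -4); ‖v_1‖ = 5.3852, so e_1 = (0.3714, 0.5571, -0.7428).
e_1·v_2 = 0.3714·2 + 0.5571·2 + (-0.7428)·2 = 0.3714.
u_2 = v_2 − 0.3714·e_1 = (1.8621, 1.7931, 2.2759).
‖u_2‖ = 3.4441, so e_2 = (0.5406, 0.5206, 0.6608).

e_2 = (0.5406, 0.5206, 0.6608)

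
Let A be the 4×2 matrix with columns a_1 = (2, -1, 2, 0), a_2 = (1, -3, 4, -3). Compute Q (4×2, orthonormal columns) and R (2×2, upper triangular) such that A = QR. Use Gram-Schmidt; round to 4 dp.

a_1 = (2, -1, 2, 0); ‖a_1‖ = 3.0000, so e_1 = (0.6667, -0.3333, 0.6667, 0.0000).
e_1·a_2 = 0.6667·1 + (-0.3333)·(-3) + 0.6667·4 + 0.0000·(-3) = 4.3333.
u_2 = a_2 − 4.3333·e_1 = (-1.8889, -1.5556, 1.1111, -3.0000).
‖u_2‖ = 4.0277, so e_2 = (-0.4690, -0.3862, 0.2759, -0.7448).

Q = [[0.6667, -0.4690], [-0.3333, -0.3862], [0.6667, 0.2759], [0.0000, -0.7448]], R = [[3.0000, 4.3333], [0.0000, 4.0277]]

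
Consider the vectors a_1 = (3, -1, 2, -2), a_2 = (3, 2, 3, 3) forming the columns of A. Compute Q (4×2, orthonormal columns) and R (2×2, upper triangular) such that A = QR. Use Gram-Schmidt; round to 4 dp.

Q = [[0.7071, 0.3448], [-0.2357, 0.4492], [0.4714, 0.4179], [-0.4714, 0.7104]], R = [[4.2426, 1.6499], [0.0000, 5.3177]]

a_1 = (3, -1, 2, -2); ‖a_1‖ = 4.2426, so q_1 = (0.7071, -0.2357, 0.4714, -0.4714).
q_1·a_2 = 0.7071·3 + (-0.2357)·2 + 0.4714·3 + (-0.4714)·3 = 1.6499.
u_2 = a_2 − 1.6499·q_1 = (1.8333, 2.3889, 2.2222, 3.7778).
‖u_2‖ = 5.3177, so q_2 = (0.3448, 0.4492, 0.4179, 0.7104).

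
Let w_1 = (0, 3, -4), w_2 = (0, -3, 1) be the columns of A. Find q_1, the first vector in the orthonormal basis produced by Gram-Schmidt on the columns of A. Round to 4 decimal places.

q_1 = w_1/‖w_1‖ = (0, 3, -4)/5.0000 = (0.0000, 0.6000, -0.8000).

q_1 = (0.0000, 0.6000, -0.8000)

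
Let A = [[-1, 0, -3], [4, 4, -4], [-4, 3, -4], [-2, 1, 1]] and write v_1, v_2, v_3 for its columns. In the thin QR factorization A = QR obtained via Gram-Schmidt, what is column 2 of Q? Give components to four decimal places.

v_1 = (-1, 4, -4, -2); ‖v_1‖ = 6.0828, so q_1 = (-0.1644, 0.6576, -0.6576, -0.3288).
q_1·v_2 = (-0.1644)·0 + 0.6576·4 + (-0.6576)·3 + (-0.3288)·1 = 0.3288.
u_2 = v_2 − 0.3288·q_1 = (0.0541, 3.7838, 3.2162, 1.1081).
‖u_2‖ = 5.0884, so q_2 = (0.0106, 0.7436, 0.6321, 0.2178).

q_2 = (0.0106, 0.7436, 0.6321, 0.2178)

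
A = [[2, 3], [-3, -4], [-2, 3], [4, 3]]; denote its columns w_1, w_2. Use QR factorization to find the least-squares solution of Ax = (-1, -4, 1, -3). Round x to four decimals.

q_1 = w_1/‖w_1‖ = (2, -3, -2, 4)/5.7446 = (0.3482, -0.5222, -0.3482, 0.6963).
r_{12} = q_1·w_2 = 4.1779.
u_2 = w_2 − 4.1779·q_1 = (1.5455, -1.8182, 4.4545, 0.0909).
‖u_2‖ = 5.0543, so q_2 = (0.3058, -0.3597, 0.8813, 0.0180).
Qᵀb = (-0.6963, 1.9605).
Back-substitute: x_2 = 1.9605/5.0543 = 0.3879.
x_1 = (-0.6963 − 4.1779·0.3879)/5.7446 = -0.4033.

x = (-0.4033, 0.3879)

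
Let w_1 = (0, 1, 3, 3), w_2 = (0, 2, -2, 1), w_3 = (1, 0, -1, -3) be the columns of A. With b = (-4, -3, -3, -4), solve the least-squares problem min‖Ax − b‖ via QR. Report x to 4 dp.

x = (-2.3446, -0.8870, -1.6384)

w_1 = (0, 1, 3, 3); ‖w_1‖ = 4.3589, so q_1 = (0.0000, 0.2294, 0.6882, 0.6882).
q_1·w_2 = 0.0000·0 + 0.2294·2 + 0.6882·(-2) + 0.6882·1 = -0.2294.
u_2 = w_2 + 0.2294·q_1 = (0.0000, 2.0526, -1.8421, 1.1579).
‖u_2‖ = 2.9912, so q_2 = (0.0000, 0.6862, -0.6158, 0.3871).
q_1·w_3 = 0.0000·1 + 0.2294·0 + 0.6882·(-1) + 0.6882·(-3) = -2.7530; q_2·w_3 = 0.0000·1 + 0.6862·0 + (-0.6158)·(-1) + 0.3871·(-3) = -0.5455.
u_3 = w_3 + 2.7530·q_1 + 0.5455·q_2 = (1.0000, 1.0059, 0.5588, -0.8941).
‖u_3‖ = 1.7674, so q_3 = (0.5658, 0.5691, 0.3162, -0.5059).
Qᵀb = (-5.5060, -1.7595, -2.8957).
Back-substitute: x_3 = -2.8957/1.7674 = -1.6384.
x_2 = (-1.7595 + 0.5455·(-1.6384))/2.9912 = -0.8870.
x_1 = (-5.5060 + 0.2294·(-0.8870) + 2.7530·(-1.6384))/4.3589 = -2.3446.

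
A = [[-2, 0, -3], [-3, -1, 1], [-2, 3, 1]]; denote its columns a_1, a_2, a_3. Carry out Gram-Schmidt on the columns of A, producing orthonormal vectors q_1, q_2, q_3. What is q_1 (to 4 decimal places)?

a_1 = (-2, -3, -2); ‖a_1‖ = 4.1231, so q_1 = (-0.4851, -0.7276, -0.4851).

q_1 = (-0.4851, -0.7276, -0.4851)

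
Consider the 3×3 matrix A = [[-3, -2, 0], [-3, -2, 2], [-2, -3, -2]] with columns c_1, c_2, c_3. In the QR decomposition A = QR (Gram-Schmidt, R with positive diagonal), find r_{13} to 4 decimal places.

r_{13} = -0.4264

c_1 = (-3, -3, -2); ‖c_1‖ = 4.6904, so e_1 = (-0.6396, -0.6396, -0.4264).
r_{13} = e_1·c_3 = -0.4264.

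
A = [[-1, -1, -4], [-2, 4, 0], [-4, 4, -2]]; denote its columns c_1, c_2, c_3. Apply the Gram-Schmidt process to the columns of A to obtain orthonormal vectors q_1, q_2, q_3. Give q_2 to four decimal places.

q_1 = c_1/‖c_1‖ = (-1, -2, -4)/4.5826 = (-0.2182, -0.4364, -0.8729).
r_{12} = q_1·c_2 = -5.0190.
u_2 = c_2 + 5.0190·q_1 = (-2.0952, 1.8095, -0.3810).
‖u_2‖ = 2.7946, so q_2 = (-0.7498, 0.6475, -0.1363).

q_2 = (-0.7498, 0.6475, -0.1363)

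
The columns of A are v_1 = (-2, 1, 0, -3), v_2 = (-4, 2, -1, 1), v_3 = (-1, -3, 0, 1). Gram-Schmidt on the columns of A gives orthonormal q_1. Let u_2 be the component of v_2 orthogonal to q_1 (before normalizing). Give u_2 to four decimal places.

u_2 = (-3.0000, 1.5000, -1.0000, 2.5000)

q_1 = v_1/‖v_1‖ = (-2, 1, 0, -3)/3.7417 = (-0.5345, 0.2673, 0.0000, -0.8018).
r_{12} = q_1·v_2 = 1.8708.
u_2 = v_2 − 1.8708·q_1 = (-3.0000, 1.5000, -1.0000, 2.5000).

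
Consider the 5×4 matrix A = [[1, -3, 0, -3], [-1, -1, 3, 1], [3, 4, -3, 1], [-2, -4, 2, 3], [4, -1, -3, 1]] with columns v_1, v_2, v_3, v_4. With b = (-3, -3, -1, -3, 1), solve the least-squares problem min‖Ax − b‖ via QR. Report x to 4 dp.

v_1 = (1, -1, 3, -2, 4); ‖v_1‖ = 5.5678, so q_1 = (0.1796, -0.1796, 0.5388, -0.3592, 0.7184).
q_1·v_2 = 0.1796·(-3) + (-0.1796)·(-1) + 0.5388·4 + (-0.3592)·(-4) + 0.7184·(-1) = 2.5145.
u_2 = v_2 − 2.5145·q_1 = (-3.4516, -0.5484, 2.6452, -3.0968, -2.8065).
‖u_2‖ = 6.0562, so q_2 = (-0.5699, -0.0905, 0.4368, -0.5113, -0.4634).
q_1·v_3 = 0.1796·0 + (-0.1796)·3 + 0.5388·(-3) + (-0.3592)·2 + 0.7184·(-3) = -5.0289; q_2·v_3 = (-0.5699)·0 + (-0.0905)·3 + 0.4368·(-3) + (-0.5113)·2 + (-0.4634)·(-3) = -1.2144.
u_3 = v_3 + 5.0289·q_1 + 1.2144·q_2 = (0.2111, 1.9868, 0.2401, -0.4274, 0.0501).
‖u_3‖ = 2.0579, so q_3 = (0.1026, 0.9655, 0.1167, -0.2077, 0.0244).
q_1·v_4 = 0.1796·(-3) + (-0.1796)·1 + 0.5388·1 + (-0.3592)·3 + 0.7184·1 = -0.5388; q_2·v_4 = (-0.5699)·(-3) + (-0.0905)·1 + 0.4368·1 + (-0.5113)·3 + (-0.4634)·1 = 0.0586; q_3·v_4 = 0.1026·(-3) + 0.9655·1 + 0.1167·1 + (-0.2077)·3 + 0.0244·1 = 0.1757.
u_4 = v_4 + 0.5388·q_1 − 0.0586·q_2 − 0.1757·q_3 = (-2.8879, 0.7389, 1.2442, 2.8729, 1.4100).
‖u_4‖ = 4.5470, so q_4 = (-0.6351, 0.1625, 0.2736, 0.6318, 0.3101).
Qᵀb = (1.2572, 2.6153, -2.6733, -0.4412).
Back-substitute: x_4 = -0.4412/4.5470 = -0.0970.
x_3 = (-2.6733 − 0.1757·(-0.0970))/2.0579 = -1.2908.
x_2 = (2.6153 + 1.2144·(-1.2908) − 0.0586·(-0.0970))/6.0562 = 0.1739.
x_1 = (1.2572 − 2.5145·0.1739 + 5.0289·(-1.2908) + 0.5388·(-0.0970))/5.5678 = -1.0280.

x = (-1.0280, 0.1739, -1.2908, -0.0970)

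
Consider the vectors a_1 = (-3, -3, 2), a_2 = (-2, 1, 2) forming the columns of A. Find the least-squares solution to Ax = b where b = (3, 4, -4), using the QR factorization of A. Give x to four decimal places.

x = (-1.2819, -0.1141)

a_1 = (-3, -3, 2); ‖a_1‖ = 4.6904, so e_1 = (-0.6396, -0.6396, 0.4264).
e_1·a_2 = (-0.6396)·(-2) + (-0.6396)·1 + 0.4264·2 = 1.4924.
u_2 = a_2 − 1.4924·e_1 = (-1.0455, 1.9545, 1.3636).
‖u_2‖ = 2.6024, so e_2 = (-0.4017, 0.7510, 0.5240).
Qᵀb = (-6.1828, -0.2969).
Back-substitute: x_2 = -0.2969/2.6024 = -0.1141.
x_1 = (-6.1828 − 1.4924·(-0.1141))/4.6904 = -1.2819.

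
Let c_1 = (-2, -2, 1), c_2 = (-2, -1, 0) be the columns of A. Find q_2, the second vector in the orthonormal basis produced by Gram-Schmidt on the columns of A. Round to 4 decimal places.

q_2 = (-0.6667, 0.3333, -0.6667)

c_1 = (-2, -2, 1); ‖c_1‖ = 3.0000, so q_1 = (-0.6667, -0.6667, 0.3333).
q_1·c_2 = (-0.6667)·(-2) + (-0.6667)·(-1) + 0.3333·0 = 2.0000.
u_2 = c_2 − 2.0000·q_1 = (-0.6667, 0.3333, -0.6667).
‖u_2‖ = 1.0000, so q_2 = (-0.6667, 0.3333, -0.6667).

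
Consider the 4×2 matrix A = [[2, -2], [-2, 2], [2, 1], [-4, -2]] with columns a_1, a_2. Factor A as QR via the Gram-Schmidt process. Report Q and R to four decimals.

a_1 = (2, -2, 2, -4); ‖a_1‖ = 5.2915, so q_1 = (0.3780, -0.3780, 0.3780, -0.7559).
q_1·a_2 = 0.3780·(-2) + (-0.3780)·2 + 0.3780·1 + (-0.7559)·(-2) = 0.3780.
u_2 = a_2 − 0.3780·q_1 = (-2.1429, 2.1429, 0.8571, -1.7143).
‖u_2‖ = 3.5857, so q_2 = (-0.5976, 0.5976, 0.2390, -0.4781).

Q = [[0.3780, -0.5976], [-0.3780, 0.5976], [0.3780, 0.2390], [-0.7559, -0.4781]], R = [[5.2915, 0.3780], [0.0000, 3.5857]]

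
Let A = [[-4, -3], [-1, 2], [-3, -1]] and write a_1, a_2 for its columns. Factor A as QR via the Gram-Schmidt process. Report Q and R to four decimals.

Q = [[-0.7845, -0.3651], [-0.1961, 0.9129], [-0.5883, 0.1826]], R = [[5.0990, 2.5495], [0.0000, 2.7386]]

a_1 = (-4, -1, -3); ‖a_1‖ = 5.0990, so e_1 = (-0.7845, -0.1961, -0.5883).
e_1·a_2 = (-0.7845)·(-3) + (-0.1961)·2 + (-0.5883)·(-1) = 2.5495.
u_2 = a_2 − 2.5495·e_1 = (-1.0000, 2.5000, 0.5000).
‖u_2‖ = 2.7386, so e_2 = (-0.3651, 0.9129, 0.1826).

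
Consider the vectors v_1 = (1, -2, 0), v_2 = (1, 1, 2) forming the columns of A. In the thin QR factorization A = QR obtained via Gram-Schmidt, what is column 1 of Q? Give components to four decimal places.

q_1 = (0.4472, -0.8944, 0.0000)

q_1 = v_1/‖v_1‖ = (1, -2, 0)/2.2361 = (0.4472, -0.8944, 0.0000).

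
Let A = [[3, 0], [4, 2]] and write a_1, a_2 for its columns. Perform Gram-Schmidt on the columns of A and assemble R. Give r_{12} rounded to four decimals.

a_1 = (3, 4); ‖a_1‖ = 5.0000, so e_1 = (0.6000, 0.8000).
r_{12} = e_1·a_2 = 1.6000.

r_{12} = 1.6000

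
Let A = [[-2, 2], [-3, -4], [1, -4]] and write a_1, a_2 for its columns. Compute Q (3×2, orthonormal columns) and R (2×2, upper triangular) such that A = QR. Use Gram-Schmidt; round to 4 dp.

a_1 = (-2, -3, 1); ‖a_1‖ = 3.7417, so q_1 = (-0.5345, -0.8018, 0.2673).
q_1·a_2 = (-0.5345)·2 + (-0.8018)·(-4) + 0.2673·(-4) = 1.0690.
u_2 = a_2 − 1.0690·q_1 = (2.5714, -3.1429, -4.2857).
‖u_2‖ = 5.9040, so q_2 = (0.4355, -0.5323, -0.7259).

Q = [[-0.5345, 0.4355], [-0.8018, -0.5323], [0.2673, -0.7259]], R = [[3.7417, 1.0690], [0.0000, 5.9040]]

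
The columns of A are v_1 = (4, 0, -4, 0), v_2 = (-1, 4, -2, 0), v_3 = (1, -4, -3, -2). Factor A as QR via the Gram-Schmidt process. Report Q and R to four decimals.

Q = [[0.7071, -0.3313, -0.5261], [0.0000, 0.8835, -0.3946], [-0.7071, -0.3313, -0.5261], [0.0000, 0.0000, -0.5392]], R = [[5.6569, 0.7071, 2.8284], [0.0000, 4.5277, -2.8712], [0.0000, 0.0000, 3.7089]]

q_1 = v_1/‖v_1‖ = (4, 0, -4, 0)/5.6569 = (0.7071, 0.0000, -0.7071, 0.0000).
r_{12} = q_1·v_2 = 0.7071.
u_2 = v_2 − 0.7071·q_1 = (-1.5000, 4.0000, -1.5000, 0.0000).
‖u_2‖ = 4.5277, so q_2 = (-0.3313, 0.8835, -0.3313, 0.0000).
r_{13} = q_1·v_3 = 2.8284; r_{23} = q_2·v_3 = -2.8712.
u_3 = v_3 − 2.8284·q_1 + 2.8712·q_2 = (-1.9512, -1.4634, -1.9512, -2.0000).
‖u_3‖ = 3.7089, so q_3 = (-0.5261, -0.3946, -0.5261, -0.5392).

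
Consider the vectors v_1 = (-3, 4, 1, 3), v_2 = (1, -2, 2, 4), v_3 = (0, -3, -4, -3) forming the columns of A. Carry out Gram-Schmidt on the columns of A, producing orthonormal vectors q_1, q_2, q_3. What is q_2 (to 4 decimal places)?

v_1 = (-3, 4, 1, 3); ‖v_1‖ = 5.9161, so q_1 = (-0.5071, 0.6761, 0.1690, 0.5071).
q_1·v_2 = (-0.5071)·1 + 0.6761·(-2) + 0.1690·2 + 0.5071·4 = 0.5071.
u_2 = v_2 − 0.5071·q_1 = (1.2571, -2.3429, 1.9143, 3.7429).
‖u_2‖ = 4.9742, so q_2 = (0.2527, -0.4710, 0.3848, 0.7525).

q_2 = (0.2527, -0.4710, 0.3848, 0.7525)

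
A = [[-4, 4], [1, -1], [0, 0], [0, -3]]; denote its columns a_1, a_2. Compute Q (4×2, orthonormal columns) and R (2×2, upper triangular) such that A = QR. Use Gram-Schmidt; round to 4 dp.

Q = [[-0.9701, 0.0000], [0.2425, 0.0000], [0.0000, 0.0000], [0.0000, -1.0000]], R = [[4.1231, -4.1231], [0.0000, 3.0000]]

a_1 = (-4, 1, 0, 0); ‖a_1‖ = 4.1231, so e_1 = (-0.9701, 0.2425, 0.0000, 0.0000).
e_1·a_2 = (-0.9701)·4 + 0.2425·(-1) + 0.0000·0 + 0.0000·(-3) = -4.1231.
u_2 = a_2 + 4.1231·e_1 = (0.0000, 0.0000, 0.0000, -3.0000).
‖u_2‖ = 3.0000, so e_2 = (0.0000, 0.0000, 0.0000, -1.0000).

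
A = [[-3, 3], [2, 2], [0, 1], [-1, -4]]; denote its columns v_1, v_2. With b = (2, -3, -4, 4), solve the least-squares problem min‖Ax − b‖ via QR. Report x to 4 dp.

x = (-1.1933, -0.7064)

v_1 = (-3, 2, 0, -1); ‖v_1‖ = 3.7417, so q_1 = (-0.8018, 0.5345, 0.0000, -0.2673).
q_1·v_2 = (-0.8018)·3 + 0.5345·2 + 0.0000·1 + (-0.2673)·(-4) = -0.2673.
u_2 = v_2 + 0.2673·q_1 = (2.7857, 2.1429, 1.0000, -4.0714).
‖u_2‖ = 5.4707, so q_2 = (0.5092, 0.3917, 0.1828, -0.7442).
Qᵀb = (-4.2762, -3.8647).
Back-substitute: x_2 = -3.8647/5.4707 = -0.7064.
x_1 = (-4.2762 + 0.2673·(-0.7064))/3.7417 = -1.1933.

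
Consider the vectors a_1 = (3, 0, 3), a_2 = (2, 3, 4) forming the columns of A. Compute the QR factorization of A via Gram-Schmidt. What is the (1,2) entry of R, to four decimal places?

r_{12} = 4.2426

a_1 = (3, 0, 3); ‖a_1‖ = 4.2426, so e_1 = (0.7071, 0.0000, 0.7071).
r_{12} = e_1·a_2 = 4.2426.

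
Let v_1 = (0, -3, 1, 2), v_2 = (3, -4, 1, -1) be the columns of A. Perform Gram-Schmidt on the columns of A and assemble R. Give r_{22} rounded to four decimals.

v_1 = (0, -3, 1, 2); ‖v_1‖ = 3.7417, so e_1 = (0.0000, -0.8018, 0.2673, 0.5345).
e_1·v_2 = 0.0000·3 + (-0.8018)·(-4) + 0.2673·1 + 0.5345·(-1) = 2.9399.
u_2 = v_2 − 2.9399·e_1 = (3.0000, -1.6429, 0.2143, -2.5714).
r_{22} = ‖u_2‖ = 4.2845.

r_{22} = 4.2845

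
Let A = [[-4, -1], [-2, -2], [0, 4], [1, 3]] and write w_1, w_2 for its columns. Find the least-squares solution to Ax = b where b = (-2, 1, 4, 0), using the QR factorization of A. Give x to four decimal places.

w_1 = (-4, -2, 0, 1); ‖w_1‖ = 4.5826, so e_1 = (-0.8729, -0.4364, 0.0000, 0.2182).
e_1·w_2 = (-0.8729)·(-1) + (-0.4364)·(-2) + 0.0000·4 + 0.2182·3 = 2.4004.
u_2 = w_2 − 2.4004·e_1 = (1.0952, -0.9524, 4.0000, 2.4762).
‖u_2‖ = 4.9232, so e_2 = (0.2225, -0.1934, 0.8125, 0.5030).
Qᵀb = (1.3093, 2.6115).
Back-substitute: x_2 = 2.6115/4.9232 = 0.5305.
x_1 = (1.3093 − 2.4004·0.5305)/4.5826 = 0.0079.

x = (0.0079, 0.5305)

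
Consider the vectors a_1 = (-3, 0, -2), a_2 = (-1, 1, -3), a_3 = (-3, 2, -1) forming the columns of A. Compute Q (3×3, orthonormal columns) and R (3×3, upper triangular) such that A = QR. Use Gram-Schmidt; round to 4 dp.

Q = [[-0.8321, 0.4931, -0.2540], [0.0000, 0.4579, 0.8890], [-0.5547, -0.7397, 0.3810]], R = [[3.6056, 2.4962, 3.0509], [0.0000, 2.1839, 0.1761], [0.0000, 0.0000, 2.1590]]

a_1 = (-3, 0, -2); ‖a_1‖ = 3.6056, so e_1 = (-0.8321, 0.0000, -0.5547).
e_1·a_2 = (-0.8321)·(-1) + 0.0000·1 + (-0.5547)·(-3) = 2.4962.
u_2 = a_2 − 2.4962·e_1 = (1.0769, 1.0000, -1.6154).
‖u_2‖ = 2.1839, so e_2 = (0.4931, 0.4579, -0.7397).
e_1·a_3 = (-0.8321)·(-3) + 0.0000·2 + (-0.5547)·(-1) = 3.0509; e_2·a_3 = 0.4931·(-3) + 0.4579·2 + (-0.7397)·(-1) = 0.1761.
u_3 = a_3 − 3.0509·e_1 − 0.1761·e_2 = (-0.5484, 1.9194, 0.8226).
‖u_3‖ = 2.1590, so e_3 = (-0.2540, 0.8890, 0.3810).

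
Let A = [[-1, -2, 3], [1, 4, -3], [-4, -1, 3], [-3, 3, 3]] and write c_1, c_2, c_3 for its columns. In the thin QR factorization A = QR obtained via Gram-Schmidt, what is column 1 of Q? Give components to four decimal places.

e_1 = c_1/‖c_1‖ = (-1, 1, -4, -3)/5.1962 = (-0.1925, 0.1925, -0.7698, -0.5774).

e_1 = (-0.1925, 0.1925, -0.7698, -0.5774)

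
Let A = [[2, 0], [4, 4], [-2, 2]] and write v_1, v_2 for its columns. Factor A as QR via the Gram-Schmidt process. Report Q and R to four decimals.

Q = [[0.4082, -0.2673], [0.8165, 0.5345], [-0.4082, 0.8018]], R = [[4.8990, 2.4495], [0.0000, 3.7417]]

q_1 = v_1/‖v_1‖ = (2, 4, -2)/4.8990 = (0.4082, 0.8165, -0.4082).
r_{12} = q_1·v_2 = 2.4495.
u_2 = v_2 − 2.4495·q_1 = (-1.0000, 2.0000, 3.0000).
‖u_2‖ = 3.7417, so q_2 = (-0.2673, 0.5345, 0.8018).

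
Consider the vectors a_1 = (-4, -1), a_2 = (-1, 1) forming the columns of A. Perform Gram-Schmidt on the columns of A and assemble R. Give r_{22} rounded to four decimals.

r_{22} = 1.2127

e_1 = a_1/‖a_1‖ = (-4, -1)/4.1231 = (-0.9701, -0.2425).
r_{12} = e_1·a_2 = 0.7276.
u_2 = a_2 − 0.7276·e_1 = (-0.2941, 1.1765).
r_{22} = ‖u_2‖ = 1.2127.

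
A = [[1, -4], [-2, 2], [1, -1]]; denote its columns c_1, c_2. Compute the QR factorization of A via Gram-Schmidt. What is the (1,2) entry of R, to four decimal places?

r_{12} = -3.6742

e_1 = c_1/‖c_1‖ = (1, -2, 1)/2.4495 = (0.4082, -0.8165, 0.4082).
r_{12} = e_1·c_2 = -3.6742.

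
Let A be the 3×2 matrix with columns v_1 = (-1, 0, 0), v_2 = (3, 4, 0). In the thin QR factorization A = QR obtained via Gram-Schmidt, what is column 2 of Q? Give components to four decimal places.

e_2 = (0.0000, 1.0000, 0.0000)

v_1 = (-1, 0, 0); ‖v_1‖ = 1.0000, so e_1 = (-1.0000, 0.0000, 0.0000).
e_1·v_2 = (-1.0000)·3 + 0.0000·4 + 0.0000·0 = -3.0000.
u_2 = v_2 + 3.0000·e_1 = (0.0000, 4.0000, 0.0000).
‖u_2‖ = 4.0000, so e_2 = (0.0000, 1.0000, 0.0000).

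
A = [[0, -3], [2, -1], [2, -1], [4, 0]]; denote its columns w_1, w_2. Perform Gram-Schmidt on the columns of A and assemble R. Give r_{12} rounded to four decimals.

w_1 = (0, 2, 2, 4); ‖w_1‖ = 4.8990, so e_1 = (0.0000, 0.4082, 0.4082, 0.8165).
r_{12} = e_1·w_2 = -0.8165.

r_{12} = -0.8165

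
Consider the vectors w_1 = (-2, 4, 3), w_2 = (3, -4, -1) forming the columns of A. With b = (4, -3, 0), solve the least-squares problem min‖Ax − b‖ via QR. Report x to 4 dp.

x = (0.6202, 1.5194)

w_1 = (-2, 4, 3); ‖w_1‖ = 5.3852, so q_1 = (-0.3714, 0.7428, 0.5571).
q_1·w_2 = (-0.3714)·3 + 0.7428·(-4) + 0.5571·(-1) = -4.6424.
u_2 = w_2 + 4.6424·q_1 = (1.2759, -0.5517, 1.5862).
‖u_2‖ = 2.1091, so q_2 = (0.6049, -0.2616, 0.7521).
Qᵀb = (-3.7139, 3.2045).
Back-substitute: x_2 = 3.2045/2.1091 = 1.5194.
x_1 = (-3.7139 + 4.6424·1.5194)/5.3852 = 0.6202.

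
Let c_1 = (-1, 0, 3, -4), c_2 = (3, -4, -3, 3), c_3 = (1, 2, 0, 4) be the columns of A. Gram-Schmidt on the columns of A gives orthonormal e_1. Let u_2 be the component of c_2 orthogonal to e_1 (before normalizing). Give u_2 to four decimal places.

u_2 = (2.0769, -4.0000, -0.2308, -0.6923)

e_1 = c_1/‖c_1‖ = (-1, 0, 3, -4)/5.0990 = (-0.1961, 0.0000, 0.5883, -0.7845).
r_{12} = e_1·c_2 = -4.7068.
u_2 = c_2 + 4.7068·e_1 = (2.0769, -4.0000, -0.2308, -0.6923).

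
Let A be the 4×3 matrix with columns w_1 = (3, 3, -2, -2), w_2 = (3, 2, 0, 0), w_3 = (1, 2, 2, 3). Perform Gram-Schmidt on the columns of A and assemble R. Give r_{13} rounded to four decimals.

w_1 = (3, 3, -2, -2); ‖w_1‖ = 5.0990, so q_1 = (0.5883, 0.5883, -0.3922, -0.3922).
r_{13} = q_1·w_3 = -0.1961.

r_{13} = -0.1961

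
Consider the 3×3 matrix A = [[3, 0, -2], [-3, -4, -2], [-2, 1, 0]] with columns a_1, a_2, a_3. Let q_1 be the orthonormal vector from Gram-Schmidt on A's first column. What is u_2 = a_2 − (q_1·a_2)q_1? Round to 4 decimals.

q_1 = a_1/‖a_1‖ = (3, -3, -2)/4.6904 = (0.6396, -0.6396, -0.4264).
r_{12} = q_1·a_2 = 2.1320.
u_2 = a_2 − 2.1320·q_1 = (-1.3636, -2.6364, 1.9091).

u_2 = (-1.3636, -2.6364, 1.9091)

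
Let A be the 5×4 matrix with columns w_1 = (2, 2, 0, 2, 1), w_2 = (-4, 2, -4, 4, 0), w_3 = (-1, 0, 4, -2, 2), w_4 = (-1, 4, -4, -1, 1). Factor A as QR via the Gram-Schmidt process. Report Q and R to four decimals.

Q = [[0.5547, -0.6478, -0.5097, 0.0268], [0.5547, 0.1943, 0.2748, 0.5614], [0.0000, -0.5614, 0.6146, -0.4283], [0.5547, 0.4750, -0.0325, -0.6822], [0.2774, -0.0432, 0.5348, 0.1879]], R = [[3.6056, 1.1094, -1.1094, 1.3868], [0.0000, 7.1253, -2.6342, 3.1524], [0.0000, 0.0000, 4.1025, -0.2822], [0.0000, 0.0000, 0.0000, 4.8021]]

w_1 = (2, 2, 0, 2, 1); ‖w_1‖ = 3.6056, so e_1 = (0.5547, 0.5547, 0.0000, 0.5547, 0.2774).
e_1·w_2 = 0.5547·(-4) + 0.5547·2 + 0.0000·(-4) + 0.5547·4 + 0.2774·0 = 1.1094.
u_2 = w_2 − 1.1094·e_1 = (-4.6154, 1.3846, -4.0000, 3.3846, -0.3077).
‖u_2‖ = 7.1253, so e_2 = (-0.6478, 0.1943, -0.5614, 0.4750, -0.0432).
e_1·w_3 = 0.5547·(-1) + 0.5547·0 + 0.0000·4 + 0.5547·(-2) + 0.2774·2 = -1.1094; e_2·w_3 = (-0.6478)·(-1) + 0.1943·0 + (-0.5614)·4 + 0.4750·(-2) + (-0.0432)·2 = -2.6342.
u_3 = w_3 + 1.1094·e_1 + 2.6342·e_2 = (-2.0909, 1.1273, 2.5212, -0.1333, 2.1939).
‖u_3‖ = 4.1025, so e_3 = (-0.5097, 0.2748, 0.6146, -0.0325, 0.5348).
e_1·w_4 = 0.5547·(-1) + 0.5547·4 + 0.0000·(-4) + 0.5547·(-1) + 0.2774·1 = 1.3868; e_2·w_4 = (-0.6478)·(-1) + 0.1943·4 + (-0.5614)·(-4) + 0.4750·(-1) + (-0.0432)·1 = 3.1524; e_3·w_4 = (-0.5097)·(-1) + 0.2748·4 + 0.6146·(-4) + (-0.0325)·(-1) + 0.5348·1 = -0.2822.
u_4 = w_4 − 1.3868·e_1 − 3.1524·e_2 + 0.2822·e_3 = (0.1289, 2.6957, -2.0569, -3.2758, 0.9024).
‖u_4‖ = 4.8021, so e_4 = (0.0268, 0.5614, -0.4283, -0.6822, 0.1879).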